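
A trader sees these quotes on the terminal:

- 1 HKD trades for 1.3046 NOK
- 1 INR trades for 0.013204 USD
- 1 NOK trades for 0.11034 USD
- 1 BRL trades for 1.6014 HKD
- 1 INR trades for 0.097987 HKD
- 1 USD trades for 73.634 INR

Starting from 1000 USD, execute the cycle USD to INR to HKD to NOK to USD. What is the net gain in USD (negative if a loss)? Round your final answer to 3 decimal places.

1000 USD × 73.634 = 73634 INR
73634 INR × 0.097987 = 7215.174758 HKD
7215.174758 HKD × 1.3046 = 9412.9169892868 NOK
9412.9169892868 NOK × 0.11034 = 1038.621260597905512 USD
Net change: 1038.621260597905512 − 1000 = 38.621260597905512 USD

38.621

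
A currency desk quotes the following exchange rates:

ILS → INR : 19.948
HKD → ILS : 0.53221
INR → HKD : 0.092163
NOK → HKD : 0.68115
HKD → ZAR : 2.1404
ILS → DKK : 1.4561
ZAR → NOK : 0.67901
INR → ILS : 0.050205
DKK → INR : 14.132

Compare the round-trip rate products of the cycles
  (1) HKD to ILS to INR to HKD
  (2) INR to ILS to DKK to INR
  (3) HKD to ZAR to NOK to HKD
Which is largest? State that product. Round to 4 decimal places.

1.0331

(1) 0.53221 × 19.948 × 0.092163 = 0.97845
(2) 0.050205 × 1.4561 × 14.132 = 1.03310
(3) 2.1404 × 0.67901 × 0.68115 = 0.98995
Highest is cycle (2) at 1.0331 (>1, arbitrage).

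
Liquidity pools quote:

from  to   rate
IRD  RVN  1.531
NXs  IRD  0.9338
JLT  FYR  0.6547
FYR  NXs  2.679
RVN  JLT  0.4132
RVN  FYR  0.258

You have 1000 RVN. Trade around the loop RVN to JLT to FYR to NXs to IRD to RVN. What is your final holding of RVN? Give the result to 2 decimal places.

1036.11

1000 RVN × 0.4132 = 413.2 JLT
413.2 JLT × 0.6547 = 270.52204 FYR
270.52204 FYR × 2.679 = 724.72854516 NXs
724.72854516 NXs × 0.9338 = 676.751515470408 IRD
676.751515470408 IRD × 1.531 = 1036.106570185194648 RVN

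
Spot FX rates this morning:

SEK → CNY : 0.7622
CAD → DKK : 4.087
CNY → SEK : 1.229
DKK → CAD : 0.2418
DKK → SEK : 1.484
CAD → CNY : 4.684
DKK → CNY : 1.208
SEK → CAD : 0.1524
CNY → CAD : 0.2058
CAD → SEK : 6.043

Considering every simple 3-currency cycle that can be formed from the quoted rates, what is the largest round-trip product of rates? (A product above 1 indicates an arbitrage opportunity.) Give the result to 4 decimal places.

CAD→DKK→CNY→CAD: 4.087 × 1.208 × 0.2058 = 1.01605
SEK→CNY→CAD→SEK: 0.7622 × 0.2058 × 6.043 = 0.94791
SEK→CAD→DKK→SEK: 0.1524 × 4.087 × 1.484 = 0.92432
SEK→CAD→CNY→SEK: 0.1524 × 4.684 × 1.229 = 0.87731
Maximum is CAD→DKK→CNY→CAD at 1.0161; arbitrage exists.

1.0161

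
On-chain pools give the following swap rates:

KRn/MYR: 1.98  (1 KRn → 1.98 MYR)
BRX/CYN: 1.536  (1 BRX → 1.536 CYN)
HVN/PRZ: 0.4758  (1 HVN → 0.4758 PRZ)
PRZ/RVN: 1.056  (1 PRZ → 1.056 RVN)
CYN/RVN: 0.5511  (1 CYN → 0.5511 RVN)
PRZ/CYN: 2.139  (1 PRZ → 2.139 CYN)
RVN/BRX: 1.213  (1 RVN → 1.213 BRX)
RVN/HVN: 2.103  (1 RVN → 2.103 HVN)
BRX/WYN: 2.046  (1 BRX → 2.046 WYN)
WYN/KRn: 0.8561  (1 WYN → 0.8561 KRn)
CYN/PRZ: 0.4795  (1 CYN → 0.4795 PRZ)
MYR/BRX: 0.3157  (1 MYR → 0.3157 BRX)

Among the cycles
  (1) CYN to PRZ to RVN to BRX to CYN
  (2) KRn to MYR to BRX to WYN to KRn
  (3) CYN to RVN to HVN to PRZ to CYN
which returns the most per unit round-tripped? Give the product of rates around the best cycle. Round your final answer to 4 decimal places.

(1) 0.4795 × 1.056 × 1.213 × 1.536 = 0.94342
(2) 1.98 × 0.3157 × 2.046 × 0.8561 = 1.09489
(3) 0.5511 × 2.103 × 0.4758 × 2.139 = 1.17952
Highest is cycle (3) at 1.1795 (>1, arbitrage).

1.1795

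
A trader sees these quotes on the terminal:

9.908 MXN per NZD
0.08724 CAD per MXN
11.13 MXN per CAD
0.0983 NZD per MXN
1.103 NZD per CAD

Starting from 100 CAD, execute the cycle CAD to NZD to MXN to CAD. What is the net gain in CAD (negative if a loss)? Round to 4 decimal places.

100 CAD × 1.103 = 110.3 NZD
110.3 NZD × 9.908 = 1092.8524 MXN
1092.8524 MXN × 0.08724 = 95.340443376 CAD
Net change: 95.340443376 − 100 = -4.659556624 CAD

-4.6596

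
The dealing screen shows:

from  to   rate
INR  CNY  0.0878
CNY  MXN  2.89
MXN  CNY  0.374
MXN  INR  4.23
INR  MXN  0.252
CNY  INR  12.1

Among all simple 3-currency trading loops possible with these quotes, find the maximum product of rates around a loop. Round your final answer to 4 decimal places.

INR→MXN→CNY→INR: 0.252 × 0.374 × 12.1 = 1.14040
INR→CNY→MXN→INR: 0.0878 × 2.89 × 4.23 = 1.07333
Maximum is INR→MXN→CNY→INR at 1.1404; arbitrage exists.

1.1404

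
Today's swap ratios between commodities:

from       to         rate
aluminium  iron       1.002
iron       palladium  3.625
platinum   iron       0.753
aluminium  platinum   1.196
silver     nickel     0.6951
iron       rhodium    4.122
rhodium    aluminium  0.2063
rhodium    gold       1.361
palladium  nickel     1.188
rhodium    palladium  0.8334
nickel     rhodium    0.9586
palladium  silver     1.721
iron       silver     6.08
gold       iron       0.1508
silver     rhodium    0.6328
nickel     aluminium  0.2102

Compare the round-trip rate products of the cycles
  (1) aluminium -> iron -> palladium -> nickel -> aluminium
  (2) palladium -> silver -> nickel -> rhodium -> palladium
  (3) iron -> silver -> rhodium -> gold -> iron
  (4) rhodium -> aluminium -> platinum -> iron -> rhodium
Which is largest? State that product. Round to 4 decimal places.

0.9557

(1) 1.002 × 3.625 × 1.188 × 0.2102 = 0.90704
(2) 1.721 × 0.6951 × 0.9586 × 0.8334 = 0.95569
(3) 6.08 × 0.6328 × 1.361 × 0.1508 = 0.78964
(4) 0.2063 × 1.196 × 0.753 × 4.122 = 0.76583
Highest is cycle (2) at 0.9557 (≤1, no arbitrage).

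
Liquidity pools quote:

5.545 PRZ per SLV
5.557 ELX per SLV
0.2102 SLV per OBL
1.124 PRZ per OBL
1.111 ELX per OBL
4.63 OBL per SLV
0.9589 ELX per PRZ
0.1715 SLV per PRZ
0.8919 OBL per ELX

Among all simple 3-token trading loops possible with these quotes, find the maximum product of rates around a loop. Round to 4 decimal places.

OBL→SLV→ELX→OBL: 0.2102 × 5.557 × 0.8919 = 1.04181
OBL→PRZ→ELX→OBL: 1.124 × 0.9589 × 0.8919 = 0.96129
OBL→PRZ→SLV→OBL: 1.124 × 0.1715 × 4.63 = 0.89251
Maximum is OBL→SLV→ELX→OBL at 1.0418; arbitrage exists.

1.0418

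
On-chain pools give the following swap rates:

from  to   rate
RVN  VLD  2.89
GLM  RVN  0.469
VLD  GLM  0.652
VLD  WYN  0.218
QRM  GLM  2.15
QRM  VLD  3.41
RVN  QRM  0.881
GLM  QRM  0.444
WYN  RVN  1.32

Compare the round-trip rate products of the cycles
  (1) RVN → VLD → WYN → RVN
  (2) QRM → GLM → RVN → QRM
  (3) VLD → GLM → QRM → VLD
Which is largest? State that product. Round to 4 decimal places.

(1) 2.89 × 0.218 × 1.32 = 0.83163
(2) 2.15 × 0.469 × 0.881 = 0.88836
(3) 0.652 × 0.444 × 3.41 = 0.98715
Highest is cycle (3) at 0.9872 (≤1, no arbitrage).

0.9872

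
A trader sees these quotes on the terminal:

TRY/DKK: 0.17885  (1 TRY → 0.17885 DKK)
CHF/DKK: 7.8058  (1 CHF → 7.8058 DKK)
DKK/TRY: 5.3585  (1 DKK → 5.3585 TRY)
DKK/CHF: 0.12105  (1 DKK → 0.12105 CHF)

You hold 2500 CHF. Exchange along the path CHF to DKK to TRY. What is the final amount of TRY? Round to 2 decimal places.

104568.45

2500 CHF × 7.8058 = 19514.5 DKK
19514.5 DKK × 5.3585 = 104568.44825 TRY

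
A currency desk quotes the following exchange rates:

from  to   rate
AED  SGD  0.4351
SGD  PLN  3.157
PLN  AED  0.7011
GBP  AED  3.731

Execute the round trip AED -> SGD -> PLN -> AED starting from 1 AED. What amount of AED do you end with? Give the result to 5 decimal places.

1 AED × 0.4351 = 0.4351 SGD
0.4351 SGD × 3.157 = 1.3736107 PLN
1.3736107 PLN × 0.7011 = 0.96303846177 AED

0.96304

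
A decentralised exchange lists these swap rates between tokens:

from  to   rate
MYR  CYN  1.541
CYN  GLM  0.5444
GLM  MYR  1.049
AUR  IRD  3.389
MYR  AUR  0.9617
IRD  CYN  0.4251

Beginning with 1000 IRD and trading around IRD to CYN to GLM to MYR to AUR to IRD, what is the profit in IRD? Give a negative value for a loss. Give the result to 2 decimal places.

-208.78

1000 IRD × 0.4251 = 425.1 CYN
425.1 CYN × 0.5444 = 231.42444 GLM
231.42444 GLM × 1.049 = 242.76423756 MYR
242.76423756 MYR × 0.9617 = 233.466367261452 AUR
233.466367261452 AUR × 3.389 = 791.217518649060828 IRD
Net change: 791.217518649060828 − 1000 = -208.782481350939172 IRD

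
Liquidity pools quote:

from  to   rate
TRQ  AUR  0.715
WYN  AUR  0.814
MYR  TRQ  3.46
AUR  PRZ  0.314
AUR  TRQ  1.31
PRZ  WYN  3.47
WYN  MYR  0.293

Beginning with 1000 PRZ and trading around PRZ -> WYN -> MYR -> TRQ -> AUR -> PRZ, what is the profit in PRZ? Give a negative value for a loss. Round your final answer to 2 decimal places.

-210.21

1000 PRZ × 3.47 = 3470 WYN
3470 WYN × 0.293 = 1016.71 MYR
1016.71 MYR × 3.46 = 3517.8166 TRQ
3517.8166 TRQ × 0.715 = 2515.238869 AUR
2515.238869 AUR × 0.314 = 789.785004866 PRZ
Net change: 789.785004866 − 1000 = -210.214995134 PRZ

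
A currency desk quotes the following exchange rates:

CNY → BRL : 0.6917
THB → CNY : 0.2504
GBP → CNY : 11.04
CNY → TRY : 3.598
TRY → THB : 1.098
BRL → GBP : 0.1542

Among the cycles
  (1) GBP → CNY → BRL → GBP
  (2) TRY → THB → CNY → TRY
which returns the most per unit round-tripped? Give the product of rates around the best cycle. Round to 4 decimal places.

(1) 11.04 × 0.6917 × 0.1542 = 1.17753
(2) 1.098 × 0.2504 × 3.598 = 0.98923
Highest is cycle (1) at 1.1775 (>1, arbitrage).

1.1775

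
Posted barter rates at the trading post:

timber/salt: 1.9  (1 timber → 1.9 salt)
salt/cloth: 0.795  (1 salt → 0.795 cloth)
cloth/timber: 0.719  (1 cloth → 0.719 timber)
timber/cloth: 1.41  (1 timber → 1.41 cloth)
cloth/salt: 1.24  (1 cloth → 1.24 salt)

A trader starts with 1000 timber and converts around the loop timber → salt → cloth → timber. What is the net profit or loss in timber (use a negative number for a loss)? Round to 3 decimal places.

86.050

1000 timber × 1.9 = 1900 salt
1900 salt × 0.795 = 1510.5 cloth
1510.5 cloth × 0.719 = 1086.0495 timber
Net change: 1086.0495 − 1000 = 86.0495 timber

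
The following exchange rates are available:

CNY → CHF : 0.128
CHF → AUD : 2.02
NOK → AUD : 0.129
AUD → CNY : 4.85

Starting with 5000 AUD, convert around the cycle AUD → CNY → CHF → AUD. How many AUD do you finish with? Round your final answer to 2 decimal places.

6270.08

5000 AUD × 4.85 = 24250 CNY
24250 CNY × 0.128 = 3104 CHF
3104 CHF × 2.02 = 6270.08 AUD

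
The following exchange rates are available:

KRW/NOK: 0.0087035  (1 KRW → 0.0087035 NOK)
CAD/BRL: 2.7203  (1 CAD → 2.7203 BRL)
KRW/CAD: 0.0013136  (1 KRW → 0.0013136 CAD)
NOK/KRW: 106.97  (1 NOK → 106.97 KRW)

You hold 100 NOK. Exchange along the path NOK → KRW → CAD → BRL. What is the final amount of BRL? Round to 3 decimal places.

100 NOK × 106.97 = 10697 KRW
10697 KRW × 0.0013136 = 14.0515792 CAD
14.0515792 CAD × 2.7203 = 38.22451089776 BRL

38.225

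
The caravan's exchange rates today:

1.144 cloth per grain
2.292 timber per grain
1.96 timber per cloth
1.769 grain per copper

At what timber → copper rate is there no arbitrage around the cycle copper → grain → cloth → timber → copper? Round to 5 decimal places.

Known legs of the cycle: 1.769 × 1.144 × 1.96 = 3.96652256
For no arbitrage the full-cycle product must be 1, so the missing rate is 1 / 3.96652256 ≈ 0.2521100.

0.25211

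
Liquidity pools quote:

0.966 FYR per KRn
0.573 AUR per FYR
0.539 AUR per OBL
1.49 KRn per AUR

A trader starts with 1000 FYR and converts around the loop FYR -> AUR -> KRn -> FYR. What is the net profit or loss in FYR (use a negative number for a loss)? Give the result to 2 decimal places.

-175.26

1000 FYR × 0.573 = 573 AUR
573 AUR × 1.49 = 853.77 KRn
853.77 KRn × 0.966 = 824.74182 FYR
Net change: 824.74182 − 1000 = -175.25818 FYR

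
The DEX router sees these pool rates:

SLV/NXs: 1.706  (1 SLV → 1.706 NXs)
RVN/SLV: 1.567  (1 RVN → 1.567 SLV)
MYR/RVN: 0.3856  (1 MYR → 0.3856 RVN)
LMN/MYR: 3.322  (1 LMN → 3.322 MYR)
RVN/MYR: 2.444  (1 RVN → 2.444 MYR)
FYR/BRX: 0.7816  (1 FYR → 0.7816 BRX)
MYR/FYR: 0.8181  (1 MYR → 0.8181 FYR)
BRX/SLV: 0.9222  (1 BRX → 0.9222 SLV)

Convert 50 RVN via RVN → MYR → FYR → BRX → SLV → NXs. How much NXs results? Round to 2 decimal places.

122.93

50 RVN × 2.444 = 122.2 MYR
122.2 MYR × 0.8181 = 99.97182 FYR
99.97182 FYR × 0.7816 = 78.137974512 BRX
78.137974512 BRX × 0.9222 = 72.0588400949664 SLV
72.0588400949664 SLV × 1.706 = 122.9323812020126784 NXs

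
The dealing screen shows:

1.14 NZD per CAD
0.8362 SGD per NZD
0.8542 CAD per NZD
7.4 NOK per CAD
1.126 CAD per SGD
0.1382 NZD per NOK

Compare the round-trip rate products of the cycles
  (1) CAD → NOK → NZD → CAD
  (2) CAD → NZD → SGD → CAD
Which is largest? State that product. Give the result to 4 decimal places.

(1) 7.4 × 0.1382 × 0.8542 = 0.87357
(2) 1.14 × 0.8362 × 1.126 = 1.07338
Highest is cycle (2) at 1.0734 (>1, arbitrage).

1.0734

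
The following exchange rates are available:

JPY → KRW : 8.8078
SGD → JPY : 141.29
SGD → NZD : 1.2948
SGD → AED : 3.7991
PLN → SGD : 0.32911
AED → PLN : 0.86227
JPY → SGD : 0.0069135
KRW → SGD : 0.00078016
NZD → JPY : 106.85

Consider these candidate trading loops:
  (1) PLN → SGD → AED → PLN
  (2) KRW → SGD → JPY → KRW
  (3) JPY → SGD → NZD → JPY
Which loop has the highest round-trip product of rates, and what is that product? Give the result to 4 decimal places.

(1) 0.32911 × 3.7991 × 0.86227 = 1.07811
(2) 0.00078016 × 141.29 × 8.8078 = 0.97087
(3) 0.0069135 × 1.2948 × 106.85 = 0.95648
Highest is cycle (1) at 1.0781 (>1, arbitrage).

1.0781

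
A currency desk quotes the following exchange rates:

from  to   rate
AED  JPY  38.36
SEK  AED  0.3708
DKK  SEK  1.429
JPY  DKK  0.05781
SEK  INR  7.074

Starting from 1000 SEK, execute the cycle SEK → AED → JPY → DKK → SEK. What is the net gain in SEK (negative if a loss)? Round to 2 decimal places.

175.04

1000 SEK × 0.3708 = 370.8 AED
370.8 AED × 38.36 = 14223.888 JPY
14223.888 JPY × 0.05781 = 822.28296528 DKK
822.28296528 DKK × 1.429 = 1175.04235738512 SEK
Net change: 1175.04235738512 − 1000 = 175.04235738512 SEK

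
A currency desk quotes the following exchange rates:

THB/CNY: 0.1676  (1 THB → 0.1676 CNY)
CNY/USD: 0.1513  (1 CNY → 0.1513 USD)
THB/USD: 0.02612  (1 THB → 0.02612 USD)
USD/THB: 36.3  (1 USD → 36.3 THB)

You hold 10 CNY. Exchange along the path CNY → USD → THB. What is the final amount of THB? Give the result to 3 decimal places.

54.922

10 CNY × 0.1513 = 1.513 USD
1.513 USD × 36.3 = 54.9219 THB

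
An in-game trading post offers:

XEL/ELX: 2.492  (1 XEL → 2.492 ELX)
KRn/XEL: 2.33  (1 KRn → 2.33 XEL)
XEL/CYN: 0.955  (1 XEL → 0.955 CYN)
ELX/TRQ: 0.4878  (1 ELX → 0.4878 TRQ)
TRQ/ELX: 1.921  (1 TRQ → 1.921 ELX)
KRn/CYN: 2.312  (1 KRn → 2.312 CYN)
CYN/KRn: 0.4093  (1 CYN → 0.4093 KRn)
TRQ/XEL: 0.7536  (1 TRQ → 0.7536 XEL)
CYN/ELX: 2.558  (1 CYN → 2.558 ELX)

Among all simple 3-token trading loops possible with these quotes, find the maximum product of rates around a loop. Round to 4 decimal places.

XEL→ELX→TRQ→XEL: 2.492 × 0.4878 × 0.7536 = 0.91607
CYN→KRn→XEL→CYN: 0.4093 × 2.33 × 0.955 = 0.91075
Maximum is XEL→ELX→TRQ→XEL at 0.9161; no arbitrage — every cycle loses value.

0.9161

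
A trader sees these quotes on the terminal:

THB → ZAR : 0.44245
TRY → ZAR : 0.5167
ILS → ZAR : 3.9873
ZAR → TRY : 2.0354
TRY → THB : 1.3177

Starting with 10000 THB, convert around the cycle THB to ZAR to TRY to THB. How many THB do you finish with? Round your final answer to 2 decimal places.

10000 THB × 0.44245 = 4424.5 ZAR
4424.5 ZAR × 2.0354 = 9005.6273 TRY
9005.6273 TRY × 1.3177 = 11866.71509321 THB

11866.72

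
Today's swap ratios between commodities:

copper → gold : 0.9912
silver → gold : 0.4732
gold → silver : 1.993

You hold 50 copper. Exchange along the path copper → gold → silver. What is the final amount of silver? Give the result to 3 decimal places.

98.773

50 copper × 0.9912 = 49.56 gold
49.56 gold × 1.993 = 98.77308 silver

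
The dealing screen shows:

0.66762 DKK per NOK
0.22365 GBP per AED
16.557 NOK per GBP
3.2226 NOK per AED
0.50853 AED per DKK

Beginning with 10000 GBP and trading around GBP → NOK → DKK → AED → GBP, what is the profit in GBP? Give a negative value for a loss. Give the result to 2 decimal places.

10000 GBP × 16.557 = 165570 NOK
165570 NOK × 0.66762 = 110537.8434 DKK
110537.8434 DKK × 0.50853 = 56211.809504202 AED
56211.809504202 AED × 0.22365 = 12571.7711956147773 GBP
Net change: 12571.7711956147773 − 10000 = 2571.7711956147773 GBP

2571.77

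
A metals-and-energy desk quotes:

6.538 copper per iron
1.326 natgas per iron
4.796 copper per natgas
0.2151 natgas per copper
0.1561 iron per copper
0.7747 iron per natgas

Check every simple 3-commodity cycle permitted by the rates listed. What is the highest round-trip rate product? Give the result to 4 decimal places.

1.0895

iron→copper→natgas→iron: 6.538 × 0.2151 × 0.7747 = 1.08948
iron→natgas→copper→iron: 1.326 × 4.796 × 0.1561 = 0.99272
Maximum is iron→copper→natgas→iron at 1.0895; arbitrage exists.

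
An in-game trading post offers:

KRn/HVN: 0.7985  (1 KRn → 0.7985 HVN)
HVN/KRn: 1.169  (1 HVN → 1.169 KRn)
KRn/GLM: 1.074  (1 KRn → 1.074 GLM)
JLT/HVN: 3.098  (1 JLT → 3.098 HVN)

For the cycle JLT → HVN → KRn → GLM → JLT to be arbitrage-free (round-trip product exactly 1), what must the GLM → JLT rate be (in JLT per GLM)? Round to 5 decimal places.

Known legs of the cycle: 3.098 × 1.169 × 1.074 = 3.889557588
For no arbitrage the full-cycle product must be 1, so the missing rate is 1 / 3.889557588 ≈ 0.2570986.

0.25710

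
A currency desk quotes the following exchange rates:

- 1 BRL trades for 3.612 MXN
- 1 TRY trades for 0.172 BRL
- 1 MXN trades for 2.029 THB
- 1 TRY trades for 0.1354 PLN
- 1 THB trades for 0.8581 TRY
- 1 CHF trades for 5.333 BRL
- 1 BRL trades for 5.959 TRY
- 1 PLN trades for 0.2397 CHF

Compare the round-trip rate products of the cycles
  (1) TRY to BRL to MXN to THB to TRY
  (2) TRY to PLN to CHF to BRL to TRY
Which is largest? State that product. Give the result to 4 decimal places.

1.0817

(1) 0.172 × 3.612 × 2.029 × 0.8581 = 1.08167
(2) 0.1354 × 0.2397 × 5.333 × 5.959 = 1.03141
Highest is cycle (1) at 1.0817 (>1, arbitrage).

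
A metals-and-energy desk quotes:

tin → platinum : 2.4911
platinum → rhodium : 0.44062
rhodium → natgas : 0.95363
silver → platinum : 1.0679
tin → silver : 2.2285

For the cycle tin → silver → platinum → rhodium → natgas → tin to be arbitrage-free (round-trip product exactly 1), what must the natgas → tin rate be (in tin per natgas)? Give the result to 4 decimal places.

Known legs of the cycle: 2.2285 × 1.0679 × 0.44062 × 0.95363 = 0.99997084059290659
For no arbitrage the full-cycle product must be 1, so the missing rate is 1 / 0.99997084059290659 ≈ 1.000029.

1.0000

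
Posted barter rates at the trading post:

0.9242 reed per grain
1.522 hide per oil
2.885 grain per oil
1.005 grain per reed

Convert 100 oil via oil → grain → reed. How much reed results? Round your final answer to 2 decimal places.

266.63

100 oil × 2.885 = 288.5 grain
288.5 grain × 0.9242 = 266.6317 reed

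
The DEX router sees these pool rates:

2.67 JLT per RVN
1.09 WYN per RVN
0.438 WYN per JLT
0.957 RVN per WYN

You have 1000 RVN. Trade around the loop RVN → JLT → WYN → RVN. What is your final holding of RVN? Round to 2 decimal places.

1000 RVN × 2.67 = 2670 JLT
2670 JLT × 0.438 = 1169.46 WYN
1169.46 WYN × 0.957 = 1119.17322 RVN

1119.17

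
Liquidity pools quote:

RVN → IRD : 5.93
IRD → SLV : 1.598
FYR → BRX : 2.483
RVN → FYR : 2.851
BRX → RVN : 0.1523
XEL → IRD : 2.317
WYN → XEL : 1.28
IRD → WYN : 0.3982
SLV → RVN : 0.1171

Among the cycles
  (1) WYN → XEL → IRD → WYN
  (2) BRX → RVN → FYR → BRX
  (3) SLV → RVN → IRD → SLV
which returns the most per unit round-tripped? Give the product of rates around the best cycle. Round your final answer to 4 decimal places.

(1) 1.28 × 2.317 × 0.3982 = 1.18097
(2) 0.1523 × 2.851 × 2.483 = 1.07814
(3) 0.1171 × 5.93 × 1.598 = 1.10966
Highest is cycle (1) at 1.1810 (>1, arbitrage).

1.1810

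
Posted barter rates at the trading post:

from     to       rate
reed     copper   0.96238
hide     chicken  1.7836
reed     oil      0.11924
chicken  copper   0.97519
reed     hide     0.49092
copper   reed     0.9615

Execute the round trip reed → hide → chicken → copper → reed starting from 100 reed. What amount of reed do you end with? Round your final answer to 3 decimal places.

82.101

100 reed × 0.49092 = 49.092 hide
49.092 hide × 1.7836 = 87.5604912 chicken
87.5604912 chicken × 0.97519 = 85.388115413328 copper
85.388115413328 copper × 0.9615 = 82.100672969914872 reed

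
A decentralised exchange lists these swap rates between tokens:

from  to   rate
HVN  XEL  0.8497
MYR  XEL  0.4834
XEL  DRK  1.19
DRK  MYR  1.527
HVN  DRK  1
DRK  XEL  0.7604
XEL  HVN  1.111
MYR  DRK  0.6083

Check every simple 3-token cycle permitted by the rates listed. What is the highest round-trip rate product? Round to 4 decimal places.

0.8784

MYR→XEL→DRK→MYR: 0.4834 × 1.19 × 1.527 = 0.87840
DRK→XEL→HVN→DRK: 0.7604 × 1.111 × 1 = 0.84480
Maximum is MYR→XEL→DRK→MYR at 0.8784; no arbitrage — every cycle loses value.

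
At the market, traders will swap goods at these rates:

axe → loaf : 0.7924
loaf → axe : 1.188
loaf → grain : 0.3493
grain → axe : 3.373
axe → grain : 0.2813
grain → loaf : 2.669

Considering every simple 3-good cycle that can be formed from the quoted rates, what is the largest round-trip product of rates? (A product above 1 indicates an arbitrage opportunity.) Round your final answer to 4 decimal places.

loaf→grain→axe→loaf: 0.3493 × 3.373 × 0.7924 = 0.93360
loaf→axe→grain→loaf: 1.188 × 0.2813 × 2.669 = 0.89194
Maximum is loaf→grain→axe→loaf at 0.9336; no arbitrage — every cycle loses value.

0.9336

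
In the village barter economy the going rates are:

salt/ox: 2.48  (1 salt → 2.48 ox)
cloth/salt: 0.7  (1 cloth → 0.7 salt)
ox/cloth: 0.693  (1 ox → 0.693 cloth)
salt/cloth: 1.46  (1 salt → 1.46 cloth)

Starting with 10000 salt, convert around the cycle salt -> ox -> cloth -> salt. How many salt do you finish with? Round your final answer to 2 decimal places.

10000 salt × 2.48 = 24800 ox
24800 ox × 0.693 = 17186.4 cloth
17186.4 cloth × 0.7 = 12030.48 salt

12030.48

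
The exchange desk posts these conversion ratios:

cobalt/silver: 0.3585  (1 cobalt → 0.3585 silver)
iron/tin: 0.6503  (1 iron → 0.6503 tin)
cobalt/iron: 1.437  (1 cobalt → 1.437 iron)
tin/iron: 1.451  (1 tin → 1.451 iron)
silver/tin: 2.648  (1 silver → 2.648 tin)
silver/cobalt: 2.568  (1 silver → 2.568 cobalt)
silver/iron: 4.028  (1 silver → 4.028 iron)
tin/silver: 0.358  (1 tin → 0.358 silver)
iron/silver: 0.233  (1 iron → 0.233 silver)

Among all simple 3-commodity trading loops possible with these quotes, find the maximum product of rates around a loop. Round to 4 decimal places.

silver→iron→tin→silver: 4.028 × 0.6503 × 0.358 = 0.93775
silver→tin→iron→silver: 2.648 × 1.451 × 0.233 = 0.89524
silver→cobalt→iron→silver: 2.568 × 1.437 × 0.233 = 0.85982
Maximum is silver→iron→tin→silver at 0.9377; no arbitrage — every cycle loses value.

0.9377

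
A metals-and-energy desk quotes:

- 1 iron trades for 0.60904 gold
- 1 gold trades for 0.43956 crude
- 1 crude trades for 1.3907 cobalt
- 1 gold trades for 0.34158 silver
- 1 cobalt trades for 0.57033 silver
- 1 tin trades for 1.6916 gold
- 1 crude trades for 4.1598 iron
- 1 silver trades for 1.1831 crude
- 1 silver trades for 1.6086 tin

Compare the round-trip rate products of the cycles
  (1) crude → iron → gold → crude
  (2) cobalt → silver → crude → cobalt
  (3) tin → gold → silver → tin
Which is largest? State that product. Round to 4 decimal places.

1.1136

(1) 4.1598 × 0.60904 × 0.43956 = 1.11362
(2) 0.57033 × 1.1831 × 1.3907 = 0.93839
(3) 1.6916 × 0.34158 × 1.6086 = 0.92948
Highest is cycle (1) at 1.1136 (>1, arbitrage).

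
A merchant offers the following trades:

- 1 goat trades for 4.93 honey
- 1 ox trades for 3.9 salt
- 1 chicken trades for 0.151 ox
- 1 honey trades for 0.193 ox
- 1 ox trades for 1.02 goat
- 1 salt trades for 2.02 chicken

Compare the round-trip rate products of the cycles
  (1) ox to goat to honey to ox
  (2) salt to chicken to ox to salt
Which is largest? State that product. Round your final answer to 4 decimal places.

(1) 1.02 × 4.93 × 0.193 = 0.97052
(2) 2.02 × 0.151 × 3.9 = 1.18958
Highest is cycle (2) at 1.1896 (>1, arbitrage).

1.1896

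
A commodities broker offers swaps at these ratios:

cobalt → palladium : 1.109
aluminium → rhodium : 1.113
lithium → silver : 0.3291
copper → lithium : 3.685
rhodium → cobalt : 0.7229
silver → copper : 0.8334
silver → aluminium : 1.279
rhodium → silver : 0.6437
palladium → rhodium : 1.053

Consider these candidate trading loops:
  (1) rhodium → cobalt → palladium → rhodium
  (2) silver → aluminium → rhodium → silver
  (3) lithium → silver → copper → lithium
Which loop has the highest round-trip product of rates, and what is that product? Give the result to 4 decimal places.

1.0107

(1) 0.7229 × 1.109 × 1.053 = 0.84419
(2) 1.279 × 1.113 × 0.6437 = 0.91632
(3) 0.3291 × 0.8334 × 3.685 = 1.01069
Highest is cycle (3) at 1.0107 (>1, arbitrage).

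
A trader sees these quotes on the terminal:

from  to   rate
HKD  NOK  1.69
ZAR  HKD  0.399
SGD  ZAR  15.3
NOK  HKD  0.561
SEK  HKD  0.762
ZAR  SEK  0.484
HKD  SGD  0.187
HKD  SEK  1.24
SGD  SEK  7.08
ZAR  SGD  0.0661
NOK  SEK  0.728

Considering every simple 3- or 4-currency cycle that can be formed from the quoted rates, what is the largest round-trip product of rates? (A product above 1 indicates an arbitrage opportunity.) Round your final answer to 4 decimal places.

HKD→SGD→ZAR→HKD: 0.187 × 15.3 × 0.399 = 1.14158
HKD→SGD→ZAR→SEK→HKD: 0.187 × 15.3 × 0.484 × 0.762 = 1.05520
HKD→SGD→SEK→HKD: 0.187 × 7.08 × 0.762 = 1.00886
HKD→NOK→SEK→HKD: 1.69 × 0.728 × 0.762 = 0.93750
Maximum is HKD→SGD→ZAR→HKD at 1.1416; arbitrage exists.

1.1416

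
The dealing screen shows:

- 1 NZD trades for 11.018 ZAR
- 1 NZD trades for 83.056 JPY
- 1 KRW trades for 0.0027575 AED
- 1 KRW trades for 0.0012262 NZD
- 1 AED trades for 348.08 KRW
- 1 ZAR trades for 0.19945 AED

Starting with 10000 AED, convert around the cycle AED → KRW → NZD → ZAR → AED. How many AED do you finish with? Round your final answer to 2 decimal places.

10000 AED × 348.08 = 3480800 KRW
3480800 KRW × 0.0012262 = 4268.15696 NZD
4268.15696 NZD × 11.018 = 47026.55338528 ZAR
47026.55338528 ZAR × 0.19945 = 9379.446072694096 AED

9379.45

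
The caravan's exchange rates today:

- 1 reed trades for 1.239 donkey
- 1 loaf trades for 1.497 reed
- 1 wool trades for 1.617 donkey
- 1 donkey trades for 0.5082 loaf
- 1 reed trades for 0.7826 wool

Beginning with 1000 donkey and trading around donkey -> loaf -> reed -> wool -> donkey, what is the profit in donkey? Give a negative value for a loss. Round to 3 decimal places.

1000 donkey × 0.5082 = 508.2 loaf
508.2 loaf × 1.497 = 760.7754 reed
760.7754 reed × 0.7826 = 595.38282804 wool
595.38282804 wool × 1.617 = 962.73403294068 donkey
Net change: 962.73403294068 − 1000 = -37.26596705932 donkey

-37.266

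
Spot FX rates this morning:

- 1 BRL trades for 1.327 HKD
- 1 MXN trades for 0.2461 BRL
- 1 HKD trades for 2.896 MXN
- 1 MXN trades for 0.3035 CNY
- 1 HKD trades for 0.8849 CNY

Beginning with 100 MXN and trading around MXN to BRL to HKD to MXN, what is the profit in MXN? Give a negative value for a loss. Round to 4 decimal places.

100 MXN × 0.2461 = 24.61 BRL
24.61 BRL × 1.327 = 32.65747 HKD
32.65747 HKD × 2.896 = 94.57603312 MXN
Net change: 94.57603312 − 100 = -5.42396688 MXN

-5.4240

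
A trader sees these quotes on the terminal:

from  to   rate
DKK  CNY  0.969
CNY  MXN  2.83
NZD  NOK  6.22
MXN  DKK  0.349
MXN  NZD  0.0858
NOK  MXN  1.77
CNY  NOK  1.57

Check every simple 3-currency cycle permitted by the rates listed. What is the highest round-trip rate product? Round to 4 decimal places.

0.9571

CNY→MXN→DKK→CNY: 2.83 × 0.349 × 0.969 = 0.95705
NZD→NOK→MXN→NZD: 6.22 × 1.77 × 0.0858 = 0.94461
Maximum is CNY→MXN→DKK→CNY at 0.9571; no arbitrage — every cycle loses value.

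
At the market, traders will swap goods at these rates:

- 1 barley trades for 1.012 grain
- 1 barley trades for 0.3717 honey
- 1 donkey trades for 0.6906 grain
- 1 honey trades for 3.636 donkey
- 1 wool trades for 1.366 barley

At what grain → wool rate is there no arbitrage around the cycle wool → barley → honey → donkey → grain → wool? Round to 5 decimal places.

Known legs of the cycle: 1.366 × 0.3717 × 3.636 × 0.6906 = 1.27495163143152
For no arbitrage the full-cycle product must be 1, so the missing rate is 1 / 1.27495163143152 ≈ 0.7843435.

0.78434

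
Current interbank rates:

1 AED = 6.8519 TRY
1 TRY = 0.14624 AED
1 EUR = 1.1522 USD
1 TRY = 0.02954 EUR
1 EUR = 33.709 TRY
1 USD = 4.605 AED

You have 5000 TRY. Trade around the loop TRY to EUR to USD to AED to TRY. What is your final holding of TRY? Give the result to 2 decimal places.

5369.69

5000 TRY × 0.02954 = 147.7 EUR
147.7 EUR × 1.1522 = 170.17994 USD
170.17994 USD × 4.605 = 783.6786237 AED
783.6786237 AED × 6.8519 = 5369.68756173003 TRY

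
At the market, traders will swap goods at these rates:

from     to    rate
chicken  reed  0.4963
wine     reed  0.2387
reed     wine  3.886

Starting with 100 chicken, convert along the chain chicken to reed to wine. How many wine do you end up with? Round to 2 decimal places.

192.86

100 chicken × 0.4963 = 49.63 reed
49.63 reed × 3.886 = 192.86218 wine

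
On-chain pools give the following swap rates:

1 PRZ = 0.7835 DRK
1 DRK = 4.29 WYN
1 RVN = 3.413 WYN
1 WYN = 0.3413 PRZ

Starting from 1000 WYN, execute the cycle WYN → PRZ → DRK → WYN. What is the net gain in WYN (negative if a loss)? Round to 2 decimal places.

1000 WYN × 0.3413 = 341.3 PRZ
341.3 PRZ × 0.7835 = 267.40855 DRK
267.40855 DRK × 4.29 = 1147.1826795 WYN
Net change: 1147.1826795 − 1000 = 147.1826795 WYN

147.18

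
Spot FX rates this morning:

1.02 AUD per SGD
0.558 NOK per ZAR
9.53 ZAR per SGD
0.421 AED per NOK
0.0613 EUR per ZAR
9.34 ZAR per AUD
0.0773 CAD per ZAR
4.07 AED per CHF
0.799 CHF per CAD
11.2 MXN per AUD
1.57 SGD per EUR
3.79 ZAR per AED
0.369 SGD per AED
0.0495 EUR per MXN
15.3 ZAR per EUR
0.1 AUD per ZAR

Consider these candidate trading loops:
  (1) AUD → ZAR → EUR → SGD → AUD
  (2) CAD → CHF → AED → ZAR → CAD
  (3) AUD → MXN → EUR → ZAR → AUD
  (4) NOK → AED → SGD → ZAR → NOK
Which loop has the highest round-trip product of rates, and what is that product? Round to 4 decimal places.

0.9527

(1) 9.34 × 0.0613 × 1.57 × 1.02 = 0.91687
(2) 0.799 × 4.07 × 3.79 × 0.0773 = 0.95271
(3) 11.2 × 0.0495 × 15.3 × 0.1 = 0.84823
(4) 0.421 × 0.369 × 9.53 × 0.558 = 0.82611
Highest is cycle (2) at 0.9527 (≤1, no arbitrage).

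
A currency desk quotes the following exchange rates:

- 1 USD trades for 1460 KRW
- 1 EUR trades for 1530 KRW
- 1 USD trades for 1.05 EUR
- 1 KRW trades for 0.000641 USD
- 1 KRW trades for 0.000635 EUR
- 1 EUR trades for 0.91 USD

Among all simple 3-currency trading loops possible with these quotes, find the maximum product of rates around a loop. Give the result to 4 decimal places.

1.0298

EUR→KRW→USD→EUR: 1530 × 0.000641 × 1.05 = 1.02977
EUR→USD→KRW→EUR: 0.91 × 1460 × 0.000635 = 0.84366
Maximum is EUR→KRW→USD→EUR at 1.0298; arbitrage exists.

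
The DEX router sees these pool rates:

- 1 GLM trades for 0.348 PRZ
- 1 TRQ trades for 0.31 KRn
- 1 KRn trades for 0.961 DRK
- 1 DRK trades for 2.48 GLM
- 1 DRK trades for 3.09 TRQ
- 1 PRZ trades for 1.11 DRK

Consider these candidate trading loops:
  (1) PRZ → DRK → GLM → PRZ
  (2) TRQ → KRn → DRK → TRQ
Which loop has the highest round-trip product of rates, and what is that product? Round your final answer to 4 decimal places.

(1) 1.11 × 2.48 × 0.348 = 0.95797
(2) 0.31 × 0.961 × 3.09 = 0.92054
Highest is cycle (1) at 0.9580 (≤1, no arbitrage).

0.9580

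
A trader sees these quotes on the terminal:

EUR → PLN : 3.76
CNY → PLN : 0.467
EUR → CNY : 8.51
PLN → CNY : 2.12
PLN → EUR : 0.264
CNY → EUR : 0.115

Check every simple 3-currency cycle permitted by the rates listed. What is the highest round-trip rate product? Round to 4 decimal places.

CNY→PLN→EUR→CNY: 0.467 × 0.264 × 8.51 = 1.04918
CNY→EUR→PLN→CNY: 0.115 × 3.76 × 2.12 = 0.91669
Maximum is CNY→PLN→EUR→CNY at 1.0492; arbitrage exists.

1.0492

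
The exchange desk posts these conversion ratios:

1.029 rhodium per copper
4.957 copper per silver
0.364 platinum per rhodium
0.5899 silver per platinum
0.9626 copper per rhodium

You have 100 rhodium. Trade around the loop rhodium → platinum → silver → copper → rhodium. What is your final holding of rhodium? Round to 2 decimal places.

100 rhodium × 0.364 = 36.4 platinum
36.4 platinum × 0.5899 = 21.47236 silver
21.47236 silver × 4.957 = 106.43848852 copper
106.43848852 copper × 1.029 = 109.52520468708 rhodium

109.53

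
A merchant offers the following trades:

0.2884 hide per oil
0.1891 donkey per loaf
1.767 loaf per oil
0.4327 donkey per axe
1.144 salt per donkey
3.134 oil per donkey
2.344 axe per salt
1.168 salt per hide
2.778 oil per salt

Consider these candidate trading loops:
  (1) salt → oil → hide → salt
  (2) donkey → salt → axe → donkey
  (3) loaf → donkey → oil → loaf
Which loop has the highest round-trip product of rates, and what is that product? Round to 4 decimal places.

(1) 2.778 × 0.2884 × 1.168 = 0.93577
(2) 1.144 × 2.344 × 0.4327 = 1.16030
(3) 0.1891 × 3.134 × 1.767 = 1.04719
Highest is cycle (2) at 1.1603 (>1, arbitrage).

1.1603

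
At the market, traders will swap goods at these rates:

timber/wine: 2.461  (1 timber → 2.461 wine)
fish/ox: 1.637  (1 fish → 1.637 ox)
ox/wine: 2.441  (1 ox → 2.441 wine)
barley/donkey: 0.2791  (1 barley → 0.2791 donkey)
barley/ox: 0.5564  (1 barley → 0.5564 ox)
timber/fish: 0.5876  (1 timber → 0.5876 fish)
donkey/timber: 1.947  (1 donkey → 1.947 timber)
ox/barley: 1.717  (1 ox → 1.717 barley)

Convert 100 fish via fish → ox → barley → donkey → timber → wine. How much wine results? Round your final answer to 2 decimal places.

100 fish × 1.637 = 163.7 ox
163.7 ox × 1.717 = 281.0729 barley
281.0729 barley × 0.2791 = 78.44744639 donkey
78.44744639 donkey × 1.947 = 152.73717812133 timber
152.73717812133 timber × 2.461 = 375.88619535659313 wine

375.89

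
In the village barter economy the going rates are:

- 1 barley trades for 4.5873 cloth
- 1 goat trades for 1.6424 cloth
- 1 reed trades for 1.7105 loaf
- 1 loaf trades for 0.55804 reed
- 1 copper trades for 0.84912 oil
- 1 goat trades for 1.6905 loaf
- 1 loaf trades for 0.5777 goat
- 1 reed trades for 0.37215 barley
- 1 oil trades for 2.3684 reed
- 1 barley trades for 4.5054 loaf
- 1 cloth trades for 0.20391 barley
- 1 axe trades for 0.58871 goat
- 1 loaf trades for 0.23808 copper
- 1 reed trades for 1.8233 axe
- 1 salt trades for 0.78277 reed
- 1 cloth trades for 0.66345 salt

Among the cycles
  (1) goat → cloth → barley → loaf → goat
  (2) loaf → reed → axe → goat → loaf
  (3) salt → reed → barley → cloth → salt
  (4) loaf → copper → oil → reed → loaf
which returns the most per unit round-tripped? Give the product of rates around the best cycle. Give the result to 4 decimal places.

(1) 1.6424 × 0.20391 × 4.5054 × 0.5777 = 0.87167
(2) 0.55804 × 1.8233 × 0.58871 × 1.6905 = 1.01260
(3) 0.78277 × 0.37215 × 4.5873 × 0.66345 = 0.88658
(4) 0.23808 × 0.84912 × 2.3684 × 1.7105 = 0.81897
Highest is cycle (2) at 1.0126 (>1, arbitrage).

1.0126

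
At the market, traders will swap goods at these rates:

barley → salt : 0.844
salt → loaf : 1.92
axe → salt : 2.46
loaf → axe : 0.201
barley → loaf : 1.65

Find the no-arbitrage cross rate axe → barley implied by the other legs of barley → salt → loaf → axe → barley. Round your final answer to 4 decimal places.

Known legs of the cycle: 0.844 × 1.92 × 0.201 = 0.32571648
For no arbitrage the full-cycle product must be 1, so the missing rate is 1 / 0.32571648 ≈ 3.070155.

3.0702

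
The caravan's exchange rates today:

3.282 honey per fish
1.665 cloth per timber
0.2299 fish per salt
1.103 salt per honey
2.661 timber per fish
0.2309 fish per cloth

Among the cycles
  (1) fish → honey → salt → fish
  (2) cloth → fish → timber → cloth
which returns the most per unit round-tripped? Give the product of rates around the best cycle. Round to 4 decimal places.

1.0230

(1) 3.282 × 1.103 × 0.2299 = 0.83225
(2) 0.2309 × 2.661 × 1.665 = 1.02302
Highest is cycle (2) at 1.0230 (>1, arbitrage).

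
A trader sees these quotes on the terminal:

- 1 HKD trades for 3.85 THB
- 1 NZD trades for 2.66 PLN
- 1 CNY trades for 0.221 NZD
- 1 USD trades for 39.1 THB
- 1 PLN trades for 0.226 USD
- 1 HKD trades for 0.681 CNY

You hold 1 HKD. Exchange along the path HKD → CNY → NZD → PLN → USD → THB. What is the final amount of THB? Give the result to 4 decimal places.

1 HKD × 0.681 = 0.681 CNY
0.681 CNY × 0.221 = 0.150501 NZD
0.150501 NZD × 2.66 = 0.40033266 PLN
0.40033266 PLN × 0.226 = 0.09047518116 USD
0.09047518116 USD × 39.1 = 3.537579583356 THB

3.5376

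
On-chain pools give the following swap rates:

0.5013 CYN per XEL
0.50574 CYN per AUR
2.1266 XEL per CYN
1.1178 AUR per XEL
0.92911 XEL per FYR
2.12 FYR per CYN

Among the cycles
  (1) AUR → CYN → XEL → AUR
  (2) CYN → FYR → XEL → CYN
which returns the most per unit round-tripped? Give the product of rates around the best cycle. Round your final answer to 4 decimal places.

(1) 0.50574 × 2.1266 × 1.1178 = 1.20220
(2) 2.12 × 0.92911 × 0.5013 = 0.98742
Highest is cycle (1) at 1.2022 (>1, arbitrage).

1.2022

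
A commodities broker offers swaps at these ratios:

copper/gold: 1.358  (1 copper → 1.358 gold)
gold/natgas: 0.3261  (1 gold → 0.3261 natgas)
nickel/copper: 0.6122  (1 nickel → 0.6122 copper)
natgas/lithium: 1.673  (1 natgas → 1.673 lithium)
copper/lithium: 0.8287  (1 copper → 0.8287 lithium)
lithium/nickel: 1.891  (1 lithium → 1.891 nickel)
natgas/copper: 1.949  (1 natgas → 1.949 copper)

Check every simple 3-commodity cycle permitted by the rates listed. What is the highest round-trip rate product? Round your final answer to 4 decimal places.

nickel→copper→lithium→nickel: 0.6122 × 0.8287 × 1.891 = 0.95936
gold→natgas→copper→gold: 0.3261 × 1.949 × 1.358 = 0.86310
Maximum is nickel→copper→lithium→nickel at 0.9594; no arbitrage — every cycle loses value.

0.9594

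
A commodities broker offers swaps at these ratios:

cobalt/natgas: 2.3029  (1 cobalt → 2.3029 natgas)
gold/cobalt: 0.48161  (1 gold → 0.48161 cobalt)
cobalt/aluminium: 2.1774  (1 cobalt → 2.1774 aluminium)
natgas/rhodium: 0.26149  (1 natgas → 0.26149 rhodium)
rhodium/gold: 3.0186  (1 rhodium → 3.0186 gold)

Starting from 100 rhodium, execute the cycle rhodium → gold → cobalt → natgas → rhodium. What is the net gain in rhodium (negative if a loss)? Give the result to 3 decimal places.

100 rhodium × 3.0186 = 301.86 gold
301.86 gold × 0.48161 = 145.3787946 cobalt
145.3787946 cobalt × 2.3029 = 334.79282608434 natgas
334.79282608434 natgas × 0.26149 = 87.5449760927940666 rhodium
Net change: 87.5449760927940666 − 100 = -12.4550239072059334 rhodium

-12.455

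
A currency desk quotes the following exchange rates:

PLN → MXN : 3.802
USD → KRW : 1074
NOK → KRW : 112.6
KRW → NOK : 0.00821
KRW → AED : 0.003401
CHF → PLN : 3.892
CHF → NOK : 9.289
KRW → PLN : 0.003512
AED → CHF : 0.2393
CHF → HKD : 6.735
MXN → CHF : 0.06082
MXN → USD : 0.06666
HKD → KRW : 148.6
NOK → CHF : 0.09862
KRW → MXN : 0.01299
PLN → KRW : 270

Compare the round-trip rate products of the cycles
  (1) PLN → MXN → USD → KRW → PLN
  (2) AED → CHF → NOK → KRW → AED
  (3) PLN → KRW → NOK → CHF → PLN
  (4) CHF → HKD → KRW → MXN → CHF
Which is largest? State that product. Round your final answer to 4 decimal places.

(1) 3.802 × 0.06666 × 1074 × 0.003512 = 0.95595
(2) 0.2393 × 9.289 × 112.6 × 0.003401 = 0.85125
(3) 270 × 0.00821 × 0.09862 × 3.892 = 0.85083
(4) 6.735 × 148.6 × 0.01299 × 0.06082 = 0.79070
Highest is cycle (1) at 0.9560 (≤1, no arbitrage).

0.9560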